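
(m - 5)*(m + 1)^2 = m^3 - 3*m^2 - 9*m - 5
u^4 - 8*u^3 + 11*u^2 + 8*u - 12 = (u - 6)*(u - 2)*(u - 1)*(u + 1)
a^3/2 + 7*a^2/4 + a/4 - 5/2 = (a/2 + 1)*(a - 1)*(a + 5/2)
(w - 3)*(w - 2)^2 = w^3 - 7*w^2 + 16*w - 12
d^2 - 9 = (d - 3)*(d + 3)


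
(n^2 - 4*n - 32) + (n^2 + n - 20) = 2*n^2 - 3*n - 52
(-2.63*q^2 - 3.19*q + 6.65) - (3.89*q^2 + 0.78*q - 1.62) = -6.52*q^2 - 3.97*q + 8.27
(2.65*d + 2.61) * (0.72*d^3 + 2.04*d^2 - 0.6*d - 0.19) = 1.908*d^4 + 7.2852*d^3 + 3.7344*d^2 - 2.0695*d - 0.4959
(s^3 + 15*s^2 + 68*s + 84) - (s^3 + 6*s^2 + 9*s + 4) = 9*s^2 + 59*s + 80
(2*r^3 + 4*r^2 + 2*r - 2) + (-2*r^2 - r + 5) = 2*r^3 + 2*r^2 + r + 3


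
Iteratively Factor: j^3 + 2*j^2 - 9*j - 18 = (j + 2)*(j^2 - 9) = (j - 3)*(j + 2)*(j + 3)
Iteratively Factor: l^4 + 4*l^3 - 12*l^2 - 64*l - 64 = (l - 4)*(l^3 + 8*l^2 + 20*l + 16) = (l - 4)*(l + 2)*(l^2 + 6*l + 8) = (l - 4)*(l + 2)^2*(l + 4)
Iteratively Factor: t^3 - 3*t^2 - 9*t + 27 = (t + 3)*(t^2 - 6*t + 9) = (t - 3)*(t + 3)*(t - 3)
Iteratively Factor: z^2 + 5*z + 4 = (z + 1)*(z + 4)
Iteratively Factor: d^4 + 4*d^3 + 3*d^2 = (d + 3)*(d^3 + d^2) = d*(d + 3)*(d^2 + d) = d^2*(d + 3)*(d + 1)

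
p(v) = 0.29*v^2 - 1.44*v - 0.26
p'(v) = 0.58*v - 1.44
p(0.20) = -0.54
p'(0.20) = -1.32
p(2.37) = -2.04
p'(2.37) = -0.07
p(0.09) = -0.39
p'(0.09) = -1.39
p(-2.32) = 4.64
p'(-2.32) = -2.79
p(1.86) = -1.94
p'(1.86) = -0.36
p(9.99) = 14.30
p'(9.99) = 4.35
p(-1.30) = 2.10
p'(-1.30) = -2.19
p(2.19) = -2.02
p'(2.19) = -0.17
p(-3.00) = 6.67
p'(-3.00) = -3.18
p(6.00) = 1.54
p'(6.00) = 2.04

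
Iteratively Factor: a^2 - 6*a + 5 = (a - 1)*(a - 5)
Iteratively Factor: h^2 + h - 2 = (h - 1)*(h + 2)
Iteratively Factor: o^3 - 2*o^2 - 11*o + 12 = (o + 3)*(o^2 - 5*o + 4) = (o - 1)*(o + 3)*(o - 4)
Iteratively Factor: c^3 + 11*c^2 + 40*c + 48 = (c + 4)*(c^2 + 7*c + 12) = (c + 3)*(c + 4)*(c + 4)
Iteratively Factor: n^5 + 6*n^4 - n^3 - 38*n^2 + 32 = (n - 1)*(n^4 + 7*n^3 + 6*n^2 - 32*n - 32) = (n - 1)*(n + 4)*(n^3 + 3*n^2 - 6*n - 8) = (n - 1)*(n + 1)*(n + 4)*(n^2 + 2*n - 8) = (n - 1)*(n + 1)*(n + 4)^2*(n - 2)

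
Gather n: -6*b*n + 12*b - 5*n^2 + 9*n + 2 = 12*b - 5*n^2 + n*(9 - 6*b) + 2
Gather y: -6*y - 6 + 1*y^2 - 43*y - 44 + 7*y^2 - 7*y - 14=8*y^2 - 56*y - 64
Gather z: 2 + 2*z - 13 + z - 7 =3*z - 18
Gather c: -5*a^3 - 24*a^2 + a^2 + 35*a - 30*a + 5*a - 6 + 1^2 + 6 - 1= -5*a^3 - 23*a^2 + 10*a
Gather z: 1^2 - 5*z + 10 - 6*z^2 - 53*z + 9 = -6*z^2 - 58*z + 20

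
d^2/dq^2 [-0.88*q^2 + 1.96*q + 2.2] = -1.76000000000000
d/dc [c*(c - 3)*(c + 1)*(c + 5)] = 4*c^3 + 9*c^2 - 26*c - 15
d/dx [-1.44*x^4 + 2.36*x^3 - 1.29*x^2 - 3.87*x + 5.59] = -5.76*x^3 + 7.08*x^2 - 2.58*x - 3.87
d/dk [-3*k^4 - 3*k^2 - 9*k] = -12*k^3 - 6*k - 9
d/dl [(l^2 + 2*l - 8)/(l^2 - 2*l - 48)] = 4*(-l^2 - 20*l - 28)/(l^4 - 4*l^3 - 92*l^2 + 192*l + 2304)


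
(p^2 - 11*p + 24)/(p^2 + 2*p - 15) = (p - 8)/(p + 5)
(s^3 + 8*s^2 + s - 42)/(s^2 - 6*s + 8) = (s^2 + 10*s + 21)/(s - 4)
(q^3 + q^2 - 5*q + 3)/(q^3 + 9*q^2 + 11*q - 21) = (q - 1)/(q + 7)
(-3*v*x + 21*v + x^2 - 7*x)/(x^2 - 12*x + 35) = (-3*v + x)/(x - 5)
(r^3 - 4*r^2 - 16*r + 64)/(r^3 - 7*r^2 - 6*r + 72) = (r^2 - 16)/(r^2 - 3*r - 18)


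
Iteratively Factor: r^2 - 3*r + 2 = (r - 2)*(r - 1)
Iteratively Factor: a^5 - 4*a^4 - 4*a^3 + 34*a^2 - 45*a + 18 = (a - 1)*(a^4 - 3*a^3 - 7*a^2 + 27*a - 18) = (a - 1)^2*(a^3 - 2*a^2 - 9*a + 18) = (a - 3)*(a - 1)^2*(a^2 + a - 6) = (a - 3)*(a - 2)*(a - 1)^2*(a + 3)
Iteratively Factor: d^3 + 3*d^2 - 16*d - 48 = (d - 4)*(d^2 + 7*d + 12) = (d - 4)*(d + 3)*(d + 4)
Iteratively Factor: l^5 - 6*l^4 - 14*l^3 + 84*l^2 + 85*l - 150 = (l - 5)*(l^4 - l^3 - 19*l^2 - 11*l + 30) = (l - 5)^2*(l^3 + 4*l^2 + l - 6) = (l - 5)^2*(l - 1)*(l^2 + 5*l + 6) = (l - 5)^2*(l - 1)*(l + 2)*(l + 3)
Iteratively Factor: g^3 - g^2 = (g - 1)*(g^2) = g*(g - 1)*(g)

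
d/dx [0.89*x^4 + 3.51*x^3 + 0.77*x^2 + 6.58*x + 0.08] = 3.56*x^3 + 10.53*x^2 + 1.54*x + 6.58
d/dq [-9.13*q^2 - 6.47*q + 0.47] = -18.26*q - 6.47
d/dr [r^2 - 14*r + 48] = 2*r - 14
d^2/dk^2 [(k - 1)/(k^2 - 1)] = 2/(k^3 + 3*k^2 + 3*k + 1)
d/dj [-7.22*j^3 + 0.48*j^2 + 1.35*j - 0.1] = -21.66*j^2 + 0.96*j + 1.35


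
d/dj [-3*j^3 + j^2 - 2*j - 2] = -9*j^2 + 2*j - 2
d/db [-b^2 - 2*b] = -2*b - 2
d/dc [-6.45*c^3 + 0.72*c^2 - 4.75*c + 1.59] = -19.35*c^2 + 1.44*c - 4.75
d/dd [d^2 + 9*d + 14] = 2*d + 9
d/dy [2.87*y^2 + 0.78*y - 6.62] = 5.74*y + 0.78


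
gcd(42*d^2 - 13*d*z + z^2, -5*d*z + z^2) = 1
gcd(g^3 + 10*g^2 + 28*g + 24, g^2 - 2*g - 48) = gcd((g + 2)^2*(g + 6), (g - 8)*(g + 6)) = g + 6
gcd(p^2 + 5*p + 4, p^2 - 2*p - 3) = p + 1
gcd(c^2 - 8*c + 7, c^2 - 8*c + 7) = c^2 - 8*c + 7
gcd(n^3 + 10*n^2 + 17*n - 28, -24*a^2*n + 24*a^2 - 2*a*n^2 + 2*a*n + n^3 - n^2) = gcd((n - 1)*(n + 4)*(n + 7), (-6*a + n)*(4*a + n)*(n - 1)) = n - 1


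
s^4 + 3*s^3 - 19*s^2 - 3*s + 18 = (s - 3)*(s - 1)*(s + 1)*(s + 6)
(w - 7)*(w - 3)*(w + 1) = w^3 - 9*w^2 + 11*w + 21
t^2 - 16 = (t - 4)*(t + 4)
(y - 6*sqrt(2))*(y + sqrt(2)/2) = y^2 - 11*sqrt(2)*y/2 - 6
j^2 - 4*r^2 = (j - 2*r)*(j + 2*r)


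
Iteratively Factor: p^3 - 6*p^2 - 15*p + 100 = (p - 5)*(p^2 - p - 20) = (p - 5)^2*(p + 4)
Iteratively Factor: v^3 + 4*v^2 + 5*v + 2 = (v + 2)*(v^2 + 2*v + 1) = (v + 1)*(v + 2)*(v + 1)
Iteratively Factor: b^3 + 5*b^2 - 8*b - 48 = (b + 4)*(b^2 + b - 12) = (b - 3)*(b + 4)*(b + 4)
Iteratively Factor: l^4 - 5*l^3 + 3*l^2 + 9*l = (l)*(l^3 - 5*l^2 + 3*l + 9) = l*(l + 1)*(l^2 - 6*l + 9) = l*(l - 3)*(l + 1)*(l - 3)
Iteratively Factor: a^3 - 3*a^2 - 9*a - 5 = (a - 5)*(a^2 + 2*a + 1) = (a - 5)*(a + 1)*(a + 1)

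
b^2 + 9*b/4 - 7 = (b - 7/4)*(b + 4)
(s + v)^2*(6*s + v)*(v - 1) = 6*s^3*v - 6*s^3 + 13*s^2*v^2 - 13*s^2*v + 8*s*v^3 - 8*s*v^2 + v^4 - v^3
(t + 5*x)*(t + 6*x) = t^2 + 11*t*x + 30*x^2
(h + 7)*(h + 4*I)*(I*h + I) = I*h^3 - 4*h^2 + 8*I*h^2 - 32*h + 7*I*h - 28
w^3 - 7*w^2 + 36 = (w - 6)*(w - 3)*(w + 2)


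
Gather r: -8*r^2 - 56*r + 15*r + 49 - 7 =-8*r^2 - 41*r + 42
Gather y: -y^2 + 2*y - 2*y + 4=4 - y^2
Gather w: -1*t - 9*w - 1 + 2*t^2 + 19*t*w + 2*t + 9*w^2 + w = 2*t^2 + t + 9*w^2 + w*(19*t - 8) - 1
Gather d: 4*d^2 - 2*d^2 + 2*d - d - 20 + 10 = 2*d^2 + d - 10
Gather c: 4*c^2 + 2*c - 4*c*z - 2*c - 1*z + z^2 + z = 4*c^2 - 4*c*z + z^2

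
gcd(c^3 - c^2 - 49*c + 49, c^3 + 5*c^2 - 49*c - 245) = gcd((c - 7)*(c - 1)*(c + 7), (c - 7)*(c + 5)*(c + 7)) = c^2 - 49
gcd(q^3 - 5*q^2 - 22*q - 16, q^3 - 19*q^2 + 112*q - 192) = q - 8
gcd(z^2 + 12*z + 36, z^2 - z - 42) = z + 6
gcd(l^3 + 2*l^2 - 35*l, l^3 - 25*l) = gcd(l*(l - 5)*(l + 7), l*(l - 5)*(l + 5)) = l^2 - 5*l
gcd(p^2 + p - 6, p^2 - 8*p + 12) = p - 2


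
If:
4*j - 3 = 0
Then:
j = 3/4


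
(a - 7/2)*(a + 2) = a^2 - 3*a/2 - 7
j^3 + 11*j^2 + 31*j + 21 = (j + 1)*(j + 3)*(j + 7)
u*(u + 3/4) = u^2 + 3*u/4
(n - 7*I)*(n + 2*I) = n^2 - 5*I*n + 14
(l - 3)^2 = l^2 - 6*l + 9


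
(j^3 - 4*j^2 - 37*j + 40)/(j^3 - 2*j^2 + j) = (j^2 - 3*j - 40)/(j*(j - 1))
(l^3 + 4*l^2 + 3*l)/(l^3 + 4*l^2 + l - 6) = l*(l + 1)/(l^2 + l - 2)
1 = 1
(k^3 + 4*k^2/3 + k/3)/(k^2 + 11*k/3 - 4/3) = k*(3*k^2 + 4*k + 1)/(3*k^2 + 11*k - 4)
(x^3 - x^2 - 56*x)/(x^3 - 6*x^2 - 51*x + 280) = x/(x - 5)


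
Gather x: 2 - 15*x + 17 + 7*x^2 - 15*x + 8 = 7*x^2 - 30*x + 27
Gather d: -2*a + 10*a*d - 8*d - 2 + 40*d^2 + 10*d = -2*a + 40*d^2 + d*(10*a + 2) - 2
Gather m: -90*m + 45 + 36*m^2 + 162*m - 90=36*m^2 + 72*m - 45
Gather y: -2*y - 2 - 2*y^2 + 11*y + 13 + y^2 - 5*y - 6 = -y^2 + 4*y + 5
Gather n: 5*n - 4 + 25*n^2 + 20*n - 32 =25*n^2 + 25*n - 36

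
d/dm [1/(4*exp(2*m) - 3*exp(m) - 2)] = (3 - 8*exp(m))*exp(m)/(-4*exp(2*m) + 3*exp(m) + 2)^2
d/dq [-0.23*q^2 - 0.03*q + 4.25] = -0.46*q - 0.03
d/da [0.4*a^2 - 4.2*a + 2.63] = 0.8*a - 4.2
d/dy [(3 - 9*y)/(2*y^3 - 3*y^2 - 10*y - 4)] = 3*(12*y^3 - 15*y^2 + 6*y + 22)/(4*y^6 - 12*y^5 - 31*y^4 + 44*y^3 + 124*y^2 + 80*y + 16)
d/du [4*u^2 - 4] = 8*u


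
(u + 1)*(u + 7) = u^2 + 8*u + 7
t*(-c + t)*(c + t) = -c^2*t + t^3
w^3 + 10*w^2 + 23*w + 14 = (w + 1)*(w + 2)*(w + 7)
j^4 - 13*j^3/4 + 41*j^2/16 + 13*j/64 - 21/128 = (j - 7/4)*(j - 3/2)*(j - 1/4)*(j + 1/4)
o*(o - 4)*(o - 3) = o^3 - 7*o^2 + 12*o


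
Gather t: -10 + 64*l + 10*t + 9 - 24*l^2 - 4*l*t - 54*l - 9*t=-24*l^2 + 10*l + t*(1 - 4*l) - 1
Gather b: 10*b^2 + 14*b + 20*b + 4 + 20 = 10*b^2 + 34*b + 24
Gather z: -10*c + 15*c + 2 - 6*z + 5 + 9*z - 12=5*c + 3*z - 5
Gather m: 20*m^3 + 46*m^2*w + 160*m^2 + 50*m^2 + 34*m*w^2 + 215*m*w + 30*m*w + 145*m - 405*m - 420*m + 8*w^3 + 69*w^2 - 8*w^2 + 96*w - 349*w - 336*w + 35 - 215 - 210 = 20*m^3 + m^2*(46*w + 210) + m*(34*w^2 + 245*w - 680) + 8*w^3 + 61*w^2 - 589*w - 390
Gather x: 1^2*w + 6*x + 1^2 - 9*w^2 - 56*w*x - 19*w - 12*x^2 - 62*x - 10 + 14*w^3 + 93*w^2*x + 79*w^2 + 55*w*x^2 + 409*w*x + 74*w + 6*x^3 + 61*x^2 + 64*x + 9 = 14*w^3 + 70*w^2 + 56*w + 6*x^3 + x^2*(55*w + 49) + x*(93*w^2 + 353*w + 8)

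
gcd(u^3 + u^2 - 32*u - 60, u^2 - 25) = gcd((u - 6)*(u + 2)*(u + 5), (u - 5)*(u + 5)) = u + 5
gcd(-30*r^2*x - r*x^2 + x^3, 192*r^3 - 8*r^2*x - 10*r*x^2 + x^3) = -6*r + x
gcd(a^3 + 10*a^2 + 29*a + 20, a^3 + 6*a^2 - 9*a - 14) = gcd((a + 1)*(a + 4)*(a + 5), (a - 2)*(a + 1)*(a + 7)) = a + 1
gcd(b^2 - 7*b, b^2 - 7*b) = b^2 - 7*b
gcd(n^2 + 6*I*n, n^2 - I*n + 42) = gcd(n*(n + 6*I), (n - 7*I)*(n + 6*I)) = n + 6*I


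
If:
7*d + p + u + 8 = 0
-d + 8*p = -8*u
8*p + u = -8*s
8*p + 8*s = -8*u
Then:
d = -64/57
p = -8/57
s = 8/57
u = 0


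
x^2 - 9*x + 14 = (x - 7)*(x - 2)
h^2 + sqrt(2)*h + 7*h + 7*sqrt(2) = (h + 7)*(h + sqrt(2))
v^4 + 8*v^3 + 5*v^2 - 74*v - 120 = (v - 3)*(v + 2)*(v + 4)*(v + 5)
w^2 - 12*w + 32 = (w - 8)*(w - 4)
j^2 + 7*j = j*(j + 7)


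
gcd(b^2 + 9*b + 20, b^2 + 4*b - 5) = b + 5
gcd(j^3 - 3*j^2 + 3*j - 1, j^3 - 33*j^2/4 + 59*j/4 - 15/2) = j - 1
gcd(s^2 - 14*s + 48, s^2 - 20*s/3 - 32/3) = s - 8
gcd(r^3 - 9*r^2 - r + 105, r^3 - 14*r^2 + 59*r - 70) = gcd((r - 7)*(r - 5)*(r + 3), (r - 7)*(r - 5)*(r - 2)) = r^2 - 12*r + 35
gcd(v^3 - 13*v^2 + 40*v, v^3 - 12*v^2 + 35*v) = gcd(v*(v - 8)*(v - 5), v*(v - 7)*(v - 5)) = v^2 - 5*v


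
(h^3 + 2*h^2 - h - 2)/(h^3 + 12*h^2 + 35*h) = (h^3 + 2*h^2 - h - 2)/(h*(h^2 + 12*h + 35))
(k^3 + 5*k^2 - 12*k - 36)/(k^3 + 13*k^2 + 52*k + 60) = (k - 3)/(k + 5)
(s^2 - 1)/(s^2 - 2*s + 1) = (s + 1)/(s - 1)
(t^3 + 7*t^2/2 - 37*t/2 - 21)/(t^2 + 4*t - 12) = (2*t^2 - 5*t - 7)/(2*(t - 2))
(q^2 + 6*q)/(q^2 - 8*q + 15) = q*(q + 6)/(q^2 - 8*q + 15)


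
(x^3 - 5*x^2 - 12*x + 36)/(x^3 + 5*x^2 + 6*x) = (x^2 - 8*x + 12)/(x*(x + 2))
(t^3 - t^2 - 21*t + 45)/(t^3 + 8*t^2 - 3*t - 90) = (t - 3)/(t + 6)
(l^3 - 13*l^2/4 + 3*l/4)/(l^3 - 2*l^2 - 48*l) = (-4*l^2 + 13*l - 3)/(4*(-l^2 + 2*l + 48))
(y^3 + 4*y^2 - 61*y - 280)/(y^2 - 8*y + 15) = (y^3 + 4*y^2 - 61*y - 280)/(y^2 - 8*y + 15)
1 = 1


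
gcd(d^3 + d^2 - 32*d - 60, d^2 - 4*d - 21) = 1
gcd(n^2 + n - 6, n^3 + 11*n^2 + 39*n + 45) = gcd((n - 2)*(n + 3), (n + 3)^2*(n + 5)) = n + 3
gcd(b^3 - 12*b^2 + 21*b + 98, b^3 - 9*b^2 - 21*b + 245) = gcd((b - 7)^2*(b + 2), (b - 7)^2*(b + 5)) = b^2 - 14*b + 49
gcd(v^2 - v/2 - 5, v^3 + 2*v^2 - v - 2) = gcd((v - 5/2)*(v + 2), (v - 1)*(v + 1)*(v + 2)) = v + 2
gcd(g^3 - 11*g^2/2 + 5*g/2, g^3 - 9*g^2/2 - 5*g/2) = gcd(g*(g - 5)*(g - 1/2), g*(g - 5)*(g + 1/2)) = g^2 - 5*g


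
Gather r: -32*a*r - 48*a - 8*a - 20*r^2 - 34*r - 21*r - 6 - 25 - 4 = -56*a - 20*r^2 + r*(-32*a - 55) - 35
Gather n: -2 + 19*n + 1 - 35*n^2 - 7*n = -35*n^2 + 12*n - 1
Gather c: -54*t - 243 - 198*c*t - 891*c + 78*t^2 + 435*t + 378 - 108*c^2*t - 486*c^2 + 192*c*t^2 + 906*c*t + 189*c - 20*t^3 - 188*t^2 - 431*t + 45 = c^2*(-108*t - 486) + c*(192*t^2 + 708*t - 702) - 20*t^3 - 110*t^2 - 50*t + 180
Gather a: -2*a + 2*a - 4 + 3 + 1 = 0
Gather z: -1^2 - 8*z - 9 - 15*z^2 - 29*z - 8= -15*z^2 - 37*z - 18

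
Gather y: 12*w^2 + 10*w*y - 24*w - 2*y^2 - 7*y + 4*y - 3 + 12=12*w^2 - 24*w - 2*y^2 + y*(10*w - 3) + 9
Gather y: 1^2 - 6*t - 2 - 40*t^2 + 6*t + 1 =-40*t^2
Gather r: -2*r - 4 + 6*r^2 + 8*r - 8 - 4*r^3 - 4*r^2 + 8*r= -4*r^3 + 2*r^2 + 14*r - 12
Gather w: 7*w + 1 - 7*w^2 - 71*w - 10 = -7*w^2 - 64*w - 9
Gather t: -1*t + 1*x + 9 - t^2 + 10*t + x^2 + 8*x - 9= -t^2 + 9*t + x^2 + 9*x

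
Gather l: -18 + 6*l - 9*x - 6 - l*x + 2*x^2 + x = l*(6 - x) + 2*x^2 - 8*x - 24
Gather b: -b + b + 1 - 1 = 0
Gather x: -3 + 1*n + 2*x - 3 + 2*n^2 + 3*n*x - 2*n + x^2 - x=2*n^2 - n + x^2 + x*(3*n + 1) - 6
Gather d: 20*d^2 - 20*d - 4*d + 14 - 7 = 20*d^2 - 24*d + 7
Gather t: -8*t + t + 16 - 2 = 14 - 7*t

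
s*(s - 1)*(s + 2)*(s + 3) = s^4 + 4*s^3 + s^2 - 6*s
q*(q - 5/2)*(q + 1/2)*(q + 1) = q^4 - q^3 - 13*q^2/4 - 5*q/4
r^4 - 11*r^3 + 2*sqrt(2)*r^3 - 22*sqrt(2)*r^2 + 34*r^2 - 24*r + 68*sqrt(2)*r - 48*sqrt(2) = (r - 6)*(r - 4)*(r - 1)*(r + 2*sqrt(2))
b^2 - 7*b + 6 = (b - 6)*(b - 1)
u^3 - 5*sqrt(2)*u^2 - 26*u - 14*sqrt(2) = (u - 7*sqrt(2))*(u + sqrt(2))^2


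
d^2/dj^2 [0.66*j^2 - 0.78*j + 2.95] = 1.32000000000000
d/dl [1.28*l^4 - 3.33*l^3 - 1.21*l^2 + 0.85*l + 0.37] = 5.12*l^3 - 9.99*l^2 - 2.42*l + 0.85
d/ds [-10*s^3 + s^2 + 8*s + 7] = -30*s^2 + 2*s + 8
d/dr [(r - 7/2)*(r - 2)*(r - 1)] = 3*r^2 - 13*r + 25/2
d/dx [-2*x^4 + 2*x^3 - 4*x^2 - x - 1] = -8*x^3 + 6*x^2 - 8*x - 1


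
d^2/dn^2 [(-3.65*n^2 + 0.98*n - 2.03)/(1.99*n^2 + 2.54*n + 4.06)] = (-1.4210854715202e-14*n^4 + 44.660376*n^3 + 128.704842*n^2 - 109.0719*n - 133.933716)/(7.880599*n^6 + 30.175962*n^5 + 86.75007*n^4 + 139.51712*n^3 + 176.98758*n^2 + 125.605032*n + 66.923416)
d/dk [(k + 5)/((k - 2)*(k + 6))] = (-k^2 - 10*k - 32)/(k^4 + 8*k^3 - 8*k^2 - 96*k + 144)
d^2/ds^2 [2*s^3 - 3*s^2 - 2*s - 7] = 12*s - 6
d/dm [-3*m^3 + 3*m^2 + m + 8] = -9*m^2 + 6*m + 1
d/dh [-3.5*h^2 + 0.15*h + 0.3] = 0.15 - 7.0*h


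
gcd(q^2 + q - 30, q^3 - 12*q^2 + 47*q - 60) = q - 5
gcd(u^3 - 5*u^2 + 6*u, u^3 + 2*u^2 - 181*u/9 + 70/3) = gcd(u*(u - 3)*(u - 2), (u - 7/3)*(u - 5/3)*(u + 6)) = 1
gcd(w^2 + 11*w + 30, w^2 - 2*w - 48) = w + 6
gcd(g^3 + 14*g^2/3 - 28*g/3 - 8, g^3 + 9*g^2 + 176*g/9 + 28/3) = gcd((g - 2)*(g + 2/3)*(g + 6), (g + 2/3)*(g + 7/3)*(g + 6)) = g^2 + 20*g/3 + 4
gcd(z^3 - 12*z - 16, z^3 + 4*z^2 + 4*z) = z^2 + 4*z + 4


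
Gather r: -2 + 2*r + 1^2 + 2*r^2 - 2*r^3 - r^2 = -2*r^3 + r^2 + 2*r - 1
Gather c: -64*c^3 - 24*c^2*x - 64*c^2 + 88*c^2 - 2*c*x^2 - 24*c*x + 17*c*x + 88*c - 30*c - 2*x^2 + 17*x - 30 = -64*c^3 + c^2*(24 - 24*x) + c*(-2*x^2 - 7*x + 58) - 2*x^2 + 17*x - 30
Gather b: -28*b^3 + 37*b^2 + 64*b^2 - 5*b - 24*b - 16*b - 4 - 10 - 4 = -28*b^3 + 101*b^2 - 45*b - 18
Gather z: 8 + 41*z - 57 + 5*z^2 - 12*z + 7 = 5*z^2 + 29*z - 42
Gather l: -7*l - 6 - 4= -7*l - 10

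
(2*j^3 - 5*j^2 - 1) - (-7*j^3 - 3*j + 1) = 9*j^3 - 5*j^2 + 3*j - 2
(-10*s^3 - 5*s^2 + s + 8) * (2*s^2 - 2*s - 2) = -20*s^5 + 10*s^4 + 32*s^3 + 24*s^2 - 18*s - 16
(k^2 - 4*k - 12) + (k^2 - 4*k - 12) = 2*k^2 - 8*k - 24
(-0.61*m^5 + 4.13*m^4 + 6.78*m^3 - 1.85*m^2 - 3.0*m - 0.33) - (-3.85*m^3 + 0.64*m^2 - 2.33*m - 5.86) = -0.61*m^5 + 4.13*m^4 + 10.63*m^3 - 2.49*m^2 - 0.67*m + 5.53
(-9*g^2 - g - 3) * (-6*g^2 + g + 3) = 54*g^4 - 3*g^3 - 10*g^2 - 6*g - 9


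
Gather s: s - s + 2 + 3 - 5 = 0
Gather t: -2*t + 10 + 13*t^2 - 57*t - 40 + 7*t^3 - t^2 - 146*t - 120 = 7*t^3 + 12*t^2 - 205*t - 150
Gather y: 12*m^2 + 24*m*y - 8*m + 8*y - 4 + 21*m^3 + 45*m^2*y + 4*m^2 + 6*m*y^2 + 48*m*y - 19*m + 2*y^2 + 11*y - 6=21*m^3 + 16*m^2 - 27*m + y^2*(6*m + 2) + y*(45*m^2 + 72*m + 19) - 10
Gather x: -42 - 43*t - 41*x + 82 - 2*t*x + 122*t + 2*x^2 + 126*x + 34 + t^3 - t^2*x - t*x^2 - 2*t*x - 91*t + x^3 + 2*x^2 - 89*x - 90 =t^3 - 12*t + x^3 + x^2*(4 - t) + x*(-t^2 - 4*t - 4) - 16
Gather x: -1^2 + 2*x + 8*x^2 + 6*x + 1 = 8*x^2 + 8*x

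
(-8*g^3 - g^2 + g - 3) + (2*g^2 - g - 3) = -8*g^3 + g^2 - 6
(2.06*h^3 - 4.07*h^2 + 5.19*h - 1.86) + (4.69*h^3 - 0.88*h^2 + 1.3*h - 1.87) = 6.75*h^3 - 4.95*h^2 + 6.49*h - 3.73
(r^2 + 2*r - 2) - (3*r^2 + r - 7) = -2*r^2 + r + 5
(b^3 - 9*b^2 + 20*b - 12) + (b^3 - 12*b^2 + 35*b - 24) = 2*b^3 - 21*b^2 + 55*b - 36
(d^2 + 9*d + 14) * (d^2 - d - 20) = d^4 + 8*d^3 - 15*d^2 - 194*d - 280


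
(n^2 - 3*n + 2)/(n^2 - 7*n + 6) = (n - 2)/(n - 6)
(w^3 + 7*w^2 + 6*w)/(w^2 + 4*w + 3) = w*(w + 6)/(w + 3)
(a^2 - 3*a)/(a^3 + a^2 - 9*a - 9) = a/(a^2 + 4*a + 3)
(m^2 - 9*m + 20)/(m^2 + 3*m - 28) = (m - 5)/(m + 7)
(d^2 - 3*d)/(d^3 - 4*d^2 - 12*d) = (3 - d)/(-d^2 + 4*d + 12)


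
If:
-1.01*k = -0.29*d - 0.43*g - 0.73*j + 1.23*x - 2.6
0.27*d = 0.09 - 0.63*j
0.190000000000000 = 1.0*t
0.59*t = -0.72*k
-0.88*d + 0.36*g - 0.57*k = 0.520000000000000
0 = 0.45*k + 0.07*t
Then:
No Solution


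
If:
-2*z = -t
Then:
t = 2*z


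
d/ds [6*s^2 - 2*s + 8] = 12*s - 2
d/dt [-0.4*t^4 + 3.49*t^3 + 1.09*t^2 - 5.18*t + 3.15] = -1.6*t^3 + 10.47*t^2 + 2.18*t - 5.18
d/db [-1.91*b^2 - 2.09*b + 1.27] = -3.82*b - 2.09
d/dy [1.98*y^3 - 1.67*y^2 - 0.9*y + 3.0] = 5.94*y^2 - 3.34*y - 0.9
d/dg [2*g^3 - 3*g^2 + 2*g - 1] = 6*g^2 - 6*g + 2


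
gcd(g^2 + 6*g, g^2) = g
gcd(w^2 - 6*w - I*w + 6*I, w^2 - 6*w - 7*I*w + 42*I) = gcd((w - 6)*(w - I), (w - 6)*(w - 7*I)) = w - 6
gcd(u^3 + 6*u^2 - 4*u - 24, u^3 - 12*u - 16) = u + 2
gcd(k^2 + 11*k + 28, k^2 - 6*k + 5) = 1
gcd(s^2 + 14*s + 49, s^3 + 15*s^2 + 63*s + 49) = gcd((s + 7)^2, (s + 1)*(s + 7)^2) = s^2 + 14*s + 49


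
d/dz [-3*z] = -3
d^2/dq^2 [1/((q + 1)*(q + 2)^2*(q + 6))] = 2*(10*q^4 + 125*q^3 + 528*q^2 + 836*q + 448)/(q^10 + 29*q^9 + 357*q^8 + 2451*q^7 + 10398*q^6 + 28572*q^5 + 51704*q^4 + 61072*q^3 + 45216*q^2 + 19008*q + 3456)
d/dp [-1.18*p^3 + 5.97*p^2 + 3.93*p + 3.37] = -3.54*p^2 + 11.94*p + 3.93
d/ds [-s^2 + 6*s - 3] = 6 - 2*s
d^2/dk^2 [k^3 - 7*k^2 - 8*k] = 6*k - 14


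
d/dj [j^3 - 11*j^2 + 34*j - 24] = 3*j^2 - 22*j + 34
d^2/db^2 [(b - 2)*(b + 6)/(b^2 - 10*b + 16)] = 28/(b^3 - 24*b^2 + 192*b - 512)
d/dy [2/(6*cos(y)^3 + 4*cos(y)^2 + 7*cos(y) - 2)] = 2*(18*cos(y)^2 + 8*cos(y) + 7)*sin(y)/(6*cos(y)^3 + 4*cos(y)^2 + 7*cos(y) - 2)^2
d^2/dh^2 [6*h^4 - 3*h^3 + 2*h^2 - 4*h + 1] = 72*h^2 - 18*h + 4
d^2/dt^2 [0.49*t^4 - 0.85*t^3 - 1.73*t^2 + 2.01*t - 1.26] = 5.88*t^2 - 5.1*t - 3.46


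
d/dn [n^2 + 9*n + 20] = 2*n + 9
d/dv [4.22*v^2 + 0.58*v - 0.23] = 8.44*v + 0.58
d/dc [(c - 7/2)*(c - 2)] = 2*c - 11/2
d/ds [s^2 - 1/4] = 2*s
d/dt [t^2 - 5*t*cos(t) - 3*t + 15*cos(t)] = 5*t*sin(t) + 2*t - 15*sin(t) - 5*cos(t) - 3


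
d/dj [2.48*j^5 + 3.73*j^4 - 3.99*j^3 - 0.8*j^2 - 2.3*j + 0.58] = 12.4*j^4 + 14.92*j^3 - 11.97*j^2 - 1.6*j - 2.3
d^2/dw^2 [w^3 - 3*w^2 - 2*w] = 6*w - 6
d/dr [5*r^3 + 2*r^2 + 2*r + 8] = 15*r^2 + 4*r + 2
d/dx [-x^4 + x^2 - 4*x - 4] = -4*x^3 + 2*x - 4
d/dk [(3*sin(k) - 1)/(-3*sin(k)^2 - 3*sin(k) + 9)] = (3*sin(k)^2 - 2*sin(k) + 8)*cos(k)/(3*(sin(k)^2 + sin(k) - 3)^2)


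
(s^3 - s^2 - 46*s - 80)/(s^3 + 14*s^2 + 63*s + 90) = (s^2 - 6*s - 16)/(s^2 + 9*s + 18)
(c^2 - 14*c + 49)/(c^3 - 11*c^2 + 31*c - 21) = (c - 7)/(c^2 - 4*c + 3)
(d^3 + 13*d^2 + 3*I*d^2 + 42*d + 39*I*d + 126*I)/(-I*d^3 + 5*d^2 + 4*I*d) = (I*d^3 + d^2*(-3 + 13*I) + 3*d*(-13 + 14*I) - 126)/(d*(d^2 + 5*I*d - 4))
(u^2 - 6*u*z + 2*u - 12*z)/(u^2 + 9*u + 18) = (u^2 - 6*u*z + 2*u - 12*z)/(u^2 + 9*u + 18)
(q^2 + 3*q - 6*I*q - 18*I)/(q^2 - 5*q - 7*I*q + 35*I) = (q^2 + q*(3 - 6*I) - 18*I)/(q^2 + q*(-5 - 7*I) + 35*I)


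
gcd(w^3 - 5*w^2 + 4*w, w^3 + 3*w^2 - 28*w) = w^2 - 4*w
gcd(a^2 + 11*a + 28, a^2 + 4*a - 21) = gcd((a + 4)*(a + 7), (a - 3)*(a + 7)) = a + 7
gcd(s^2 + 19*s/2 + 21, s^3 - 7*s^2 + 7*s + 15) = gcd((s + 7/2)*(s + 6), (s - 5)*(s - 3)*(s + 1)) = 1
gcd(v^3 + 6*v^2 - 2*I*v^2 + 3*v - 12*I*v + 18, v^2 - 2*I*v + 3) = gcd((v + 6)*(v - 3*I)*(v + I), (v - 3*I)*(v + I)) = v^2 - 2*I*v + 3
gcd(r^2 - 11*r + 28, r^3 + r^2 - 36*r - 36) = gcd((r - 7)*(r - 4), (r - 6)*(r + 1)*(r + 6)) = 1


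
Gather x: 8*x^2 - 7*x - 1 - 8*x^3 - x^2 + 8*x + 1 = -8*x^3 + 7*x^2 + x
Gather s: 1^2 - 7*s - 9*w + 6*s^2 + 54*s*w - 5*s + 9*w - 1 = 6*s^2 + s*(54*w - 12)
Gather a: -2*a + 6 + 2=8 - 2*a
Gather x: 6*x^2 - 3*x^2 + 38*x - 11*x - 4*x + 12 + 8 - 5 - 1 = 3*x^2 + 23*x + 14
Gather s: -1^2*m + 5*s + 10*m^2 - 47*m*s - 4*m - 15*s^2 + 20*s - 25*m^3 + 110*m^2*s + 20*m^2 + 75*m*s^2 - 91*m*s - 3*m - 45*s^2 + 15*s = -25*m^3 + 30*m^2 - 8*m + s^2*(75*m - 60) + s*(110*m^2 - 138*m + 40)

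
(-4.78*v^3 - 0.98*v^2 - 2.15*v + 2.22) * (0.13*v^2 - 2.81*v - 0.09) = -0.6214*v^5 + 13.3044*v^4 + 2.9045*v^3 + 6.4183*v^2 - 6.0447*v - 0.1998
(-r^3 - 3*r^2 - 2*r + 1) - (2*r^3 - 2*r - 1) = -3*r^3 - 3*r^2 + 2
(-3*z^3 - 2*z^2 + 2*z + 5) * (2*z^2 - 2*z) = -6*z^5 + 2*z^4 + 8*z^3 + 6*z^2 - 10*z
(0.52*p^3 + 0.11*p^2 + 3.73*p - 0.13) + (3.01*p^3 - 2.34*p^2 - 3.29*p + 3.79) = 3.53*p^3 - 2.23*p^2 + 0.44*p + 3.66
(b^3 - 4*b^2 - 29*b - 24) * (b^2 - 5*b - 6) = b^5 - 9*b^4 - 15*b^3 + 145*b^2 + 294*b + 144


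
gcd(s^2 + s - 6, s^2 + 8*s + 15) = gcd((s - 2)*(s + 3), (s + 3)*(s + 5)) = s + 3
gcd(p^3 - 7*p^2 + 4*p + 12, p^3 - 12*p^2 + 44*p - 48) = p^2 - 8*p + 12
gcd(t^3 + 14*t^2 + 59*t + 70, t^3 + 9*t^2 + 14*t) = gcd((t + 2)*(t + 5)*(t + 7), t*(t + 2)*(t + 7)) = t^2 + 9*t + 14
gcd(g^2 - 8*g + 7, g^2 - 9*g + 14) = g - 7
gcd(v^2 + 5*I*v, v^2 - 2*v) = v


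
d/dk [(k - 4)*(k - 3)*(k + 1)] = 3*k^2 - 12*k + 5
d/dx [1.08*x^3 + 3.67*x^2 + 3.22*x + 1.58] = 3.24*x^2 + 7.34*x + 3.22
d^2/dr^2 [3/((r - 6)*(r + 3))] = 6*((r - 6)^2 + (r - 6)*(r + 3) + (r + 3)^2)/((r - 6)^3*(r + 3)^3)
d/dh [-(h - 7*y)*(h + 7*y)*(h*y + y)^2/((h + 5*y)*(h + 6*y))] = y^2*(h + 1)*((h + 1)*(h - 7*y)*(h + 5*y)*(h + 7*y) + (h + 1)*(h - 7*y)*(h + 6*y)*(h + 7*y) + (h + 5*y)*(h + 6*y)*((-h + 7*y)*(h + 1) - (h + 1)*(h + 7*y) - 2*(h - 7*y)*(h + 7*y)))/((h + 5*y)^2*(h + 6*y)^2)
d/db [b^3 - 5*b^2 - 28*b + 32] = 3*b^2 - 10*b - 28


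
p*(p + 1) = p^2 + p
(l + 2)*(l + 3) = l^2 + 5*l + 6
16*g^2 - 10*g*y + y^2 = (-8*g + y)*(-2*g + y)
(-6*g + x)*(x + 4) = -6*g*x - 24*g + x^2 + 4*x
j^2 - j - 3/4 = (j - 3/2)*(j + 1/2)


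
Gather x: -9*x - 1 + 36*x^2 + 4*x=36*x^2 - 5*x - 1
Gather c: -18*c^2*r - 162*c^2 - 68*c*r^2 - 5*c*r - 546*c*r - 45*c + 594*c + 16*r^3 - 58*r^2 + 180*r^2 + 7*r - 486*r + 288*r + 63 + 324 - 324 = c^2*(-18*r - 162) + c*(-68*r^2 - 551*r + 549) + 16*r^3 + 122*r^2 - 191*r + 63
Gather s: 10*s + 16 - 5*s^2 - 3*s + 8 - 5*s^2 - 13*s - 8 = -10*s^2 - 6*s + 16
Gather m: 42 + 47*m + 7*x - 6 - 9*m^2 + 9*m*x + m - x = -9*m^2 + m*(9*x + 48) + 6*x + 36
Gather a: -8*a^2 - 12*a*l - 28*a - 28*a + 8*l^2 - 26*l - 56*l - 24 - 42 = -8*a^2 + a*(-12*l - 56) + 8*l^2 - 82*l - 66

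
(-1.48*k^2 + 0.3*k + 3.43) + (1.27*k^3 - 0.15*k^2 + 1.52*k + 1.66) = 1.27*k^3 - 1.63*k^2 + 1.82*k + 5.09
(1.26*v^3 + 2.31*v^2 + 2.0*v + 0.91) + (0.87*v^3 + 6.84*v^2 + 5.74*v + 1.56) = 2.13*v^3 + 9.15*v^2 + 7.74*v + 2.47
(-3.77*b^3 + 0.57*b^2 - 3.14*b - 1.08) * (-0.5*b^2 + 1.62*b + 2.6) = 1.885*b^5 - 6.3924*b^4 - 7.3086*b^3 - 3.0648*b^2 - 9.9136*b - 2.808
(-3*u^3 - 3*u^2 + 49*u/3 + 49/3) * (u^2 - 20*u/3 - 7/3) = -3*u^5 + 17*u^4 + 130*u^3/3 - 770*u^2/9 - 147*u - 343/9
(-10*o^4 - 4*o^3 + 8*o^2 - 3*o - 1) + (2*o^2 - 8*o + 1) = -10*o^4 - 4*o^3 + 10*o^2 - 11*o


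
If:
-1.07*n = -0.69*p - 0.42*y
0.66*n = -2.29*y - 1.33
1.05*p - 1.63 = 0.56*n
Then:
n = 1.01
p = 2.09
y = -0.87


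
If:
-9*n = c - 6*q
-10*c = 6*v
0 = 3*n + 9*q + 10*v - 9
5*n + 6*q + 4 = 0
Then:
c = -1152/1373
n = -310/1373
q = -657/1373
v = 1920/1373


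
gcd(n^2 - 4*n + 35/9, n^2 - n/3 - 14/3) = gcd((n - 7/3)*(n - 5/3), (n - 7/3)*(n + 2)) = n - 7/3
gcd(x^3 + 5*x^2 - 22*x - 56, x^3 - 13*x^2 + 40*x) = 1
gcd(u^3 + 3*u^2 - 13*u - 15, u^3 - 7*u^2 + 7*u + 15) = u^2 - 2*u - 3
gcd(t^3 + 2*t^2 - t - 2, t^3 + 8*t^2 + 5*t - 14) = t^2 + t - 2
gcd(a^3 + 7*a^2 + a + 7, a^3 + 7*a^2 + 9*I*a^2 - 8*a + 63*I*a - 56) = a^2 + a*(7 + I) + 7*I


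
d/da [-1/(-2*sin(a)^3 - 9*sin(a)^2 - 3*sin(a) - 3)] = 3*(-6*sin(a) + cos(2*a) - 2)*cos(a)/(2*sin(a)^3 + 9*sin(a)^2 + 3*sin(a) + 3)^2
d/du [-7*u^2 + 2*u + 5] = 2 - 14*u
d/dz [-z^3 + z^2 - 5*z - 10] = -3*z^2 + 2*z - 5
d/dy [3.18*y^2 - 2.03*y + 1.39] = 6.36*y - 2.03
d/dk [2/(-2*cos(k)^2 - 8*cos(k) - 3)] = -8*(cos(k) + 2)*sin(k)/(8*cos(k) + cos(2*k) + 4)^2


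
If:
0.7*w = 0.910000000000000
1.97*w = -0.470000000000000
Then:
No Solution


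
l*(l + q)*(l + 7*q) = l^3 + 8*l^2*q + 7*l*q^2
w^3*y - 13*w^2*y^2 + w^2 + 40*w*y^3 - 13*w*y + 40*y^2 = (w - 8*y)*(w - 5*y)*(w*y + 1)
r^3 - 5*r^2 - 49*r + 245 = (r - 7)*(r - 5)*(r + 7)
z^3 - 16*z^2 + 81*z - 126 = (z - 7)*(z - 6)*(z - 3)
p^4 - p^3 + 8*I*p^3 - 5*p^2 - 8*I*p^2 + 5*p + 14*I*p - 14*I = (p - 1)*(p - I)*(p + 2*I)*(p + 7*I)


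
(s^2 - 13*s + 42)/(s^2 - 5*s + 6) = (s^2 - 13*s + 42)/(s^2 - 5*s + 6)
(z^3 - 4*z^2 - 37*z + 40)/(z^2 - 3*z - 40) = z - 1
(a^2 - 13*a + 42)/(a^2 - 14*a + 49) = (a - 6)/(a - 7)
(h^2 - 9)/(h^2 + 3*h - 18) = (h + 3)/(h + 6)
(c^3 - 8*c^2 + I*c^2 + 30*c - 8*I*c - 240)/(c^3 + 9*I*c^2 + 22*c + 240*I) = (c - 8)/(c + 8*I)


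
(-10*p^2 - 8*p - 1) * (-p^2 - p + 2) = 10*p^4 + 18*p^3 - 11*p^2 - 15*p - 2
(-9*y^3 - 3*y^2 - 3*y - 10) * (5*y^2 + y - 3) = -45*y^5 - 24*y^4 + 9*y^3 - 44*y^2 - y + 30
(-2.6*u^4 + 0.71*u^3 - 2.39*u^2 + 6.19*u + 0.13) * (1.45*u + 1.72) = -3.77*u^5 - 3.4425*u^4 - 2.2443*u^3 + 4.8647*u^2 + 10.8353*u + 0.2236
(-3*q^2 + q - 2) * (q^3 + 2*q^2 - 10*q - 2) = -3*q^5 - 5*q^4 + 30*q^3 - 8*q^2 + 18*q + 4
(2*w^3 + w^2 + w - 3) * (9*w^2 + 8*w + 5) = 18*w^5 + 25*w^4 + 27*w^3 - 14*w^2 - 19*w - 15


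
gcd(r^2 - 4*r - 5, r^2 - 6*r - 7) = r + 1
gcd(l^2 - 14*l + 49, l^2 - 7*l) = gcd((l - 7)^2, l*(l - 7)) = l - 7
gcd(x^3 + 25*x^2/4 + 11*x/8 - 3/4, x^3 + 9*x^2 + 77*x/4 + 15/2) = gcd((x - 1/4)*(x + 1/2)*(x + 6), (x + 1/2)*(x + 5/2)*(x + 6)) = x^2 + 13*x/2 + 3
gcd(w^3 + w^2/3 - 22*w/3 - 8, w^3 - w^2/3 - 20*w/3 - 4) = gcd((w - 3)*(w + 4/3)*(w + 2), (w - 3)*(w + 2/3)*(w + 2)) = w^2 - w - 6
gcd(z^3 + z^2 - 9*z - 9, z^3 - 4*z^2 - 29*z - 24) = z^2 + 4*z + 3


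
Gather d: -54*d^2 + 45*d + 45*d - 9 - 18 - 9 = -54*d^2 + 90*d - 36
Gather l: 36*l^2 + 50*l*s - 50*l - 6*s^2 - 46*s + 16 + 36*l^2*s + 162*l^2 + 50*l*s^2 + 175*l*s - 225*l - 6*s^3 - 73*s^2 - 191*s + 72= l^2*(36*s + 198) + l*(50*s^2 + 225*s - 275) - 6*s^3 - 79*s^2 - 237*s + 88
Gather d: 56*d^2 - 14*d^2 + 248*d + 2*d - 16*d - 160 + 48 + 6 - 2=42*d^2 + 234*d - 108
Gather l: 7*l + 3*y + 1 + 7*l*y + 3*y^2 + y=l*(7*y + 7) + 3*y^2 + 4*y + 1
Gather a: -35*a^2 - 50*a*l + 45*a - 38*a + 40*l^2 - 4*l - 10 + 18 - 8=-35*a^2 + a*(7 - 50*l) + 40*l^2 - 4*l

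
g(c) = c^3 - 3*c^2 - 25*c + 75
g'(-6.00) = 119.00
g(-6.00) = -99.00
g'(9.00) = 164.00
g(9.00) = 336.00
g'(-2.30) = 4.67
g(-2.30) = 104.46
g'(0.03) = -25.18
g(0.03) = 74.25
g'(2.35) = -22.53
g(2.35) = 12.66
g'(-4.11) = 50.34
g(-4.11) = 57.65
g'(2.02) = -24.88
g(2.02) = 20.50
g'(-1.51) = -9.10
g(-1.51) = 102.47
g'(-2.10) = 0.83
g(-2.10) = 105.01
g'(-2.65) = 11.97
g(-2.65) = 101.57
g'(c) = 3*c^2 - 6*c - 25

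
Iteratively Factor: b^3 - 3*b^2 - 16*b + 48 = (b + 4)*(b^2 - 7*b + 12) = (b - 3)*(b + 4)*(b - 4)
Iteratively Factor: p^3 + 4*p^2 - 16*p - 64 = (p - 4)*(p^2 + 8*p + 16) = (p - 4)*(p + 4)*(p + 4)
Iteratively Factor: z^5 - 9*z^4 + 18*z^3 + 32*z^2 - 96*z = (z - 3)*(z^4 - 6*z^3 + 32*z) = (z - 3)*(z + 2)*(z^3 - 8*z^2 + 16*z) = (z - 4)*(z - 3)*(z + 2)*(z^2 - 4*z) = z*(z - 4)*(z - 3)*(z + 2)*(z - 4)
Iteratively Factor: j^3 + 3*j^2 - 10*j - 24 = (j + 4)*(j^2 - j - 6) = (j + 2)*(j + 4)*(j - 3)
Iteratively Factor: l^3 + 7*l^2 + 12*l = (l)*(l^2 + 7*l + 12) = l*(l + 3)*(l + 4)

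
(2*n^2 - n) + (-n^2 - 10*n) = n^2 - 11*n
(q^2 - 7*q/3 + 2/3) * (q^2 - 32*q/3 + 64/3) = q^4 - 13*q^3 + 422*q^2/9 - 512*q/9 + 128/9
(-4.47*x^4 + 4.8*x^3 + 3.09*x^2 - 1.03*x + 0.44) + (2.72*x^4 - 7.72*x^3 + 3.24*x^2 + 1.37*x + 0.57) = -1.75*x^4 - 2.92*x^3 + 6.33*x^2 + 0.34*x + 1.01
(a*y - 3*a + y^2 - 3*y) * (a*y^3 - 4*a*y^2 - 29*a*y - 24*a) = a^2*y^4 - 7*a^2*y^3 - 17*a^2*y^2 + 63*a^2*y + 72*a^2 + a*y^5 - 7*a*y^4 - 17*a*y^3 + 63*a*y^2 + 72*a*y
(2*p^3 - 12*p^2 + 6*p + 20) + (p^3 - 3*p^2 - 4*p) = 3*p^3 - 15*p^2 + 2*p + 20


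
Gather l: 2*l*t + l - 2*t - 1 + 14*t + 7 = l*(2*t + 1) + 12*t + 6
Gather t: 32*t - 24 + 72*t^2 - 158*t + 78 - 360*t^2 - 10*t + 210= -288*t^2 - 136*t + 264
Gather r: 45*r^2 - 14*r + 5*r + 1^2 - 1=45*r^2 - 9*r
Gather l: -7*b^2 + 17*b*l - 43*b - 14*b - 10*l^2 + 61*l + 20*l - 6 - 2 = -7*b^2 - 57*b - 10*l^2 + l*(17*b + 81) - 8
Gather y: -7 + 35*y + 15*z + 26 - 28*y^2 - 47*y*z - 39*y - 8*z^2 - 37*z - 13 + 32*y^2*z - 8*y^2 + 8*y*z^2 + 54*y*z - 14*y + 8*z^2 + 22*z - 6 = y^2*(32*z - 36) + y*(8*z^2 + 7*z - 18)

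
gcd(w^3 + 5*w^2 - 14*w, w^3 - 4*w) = w^2 - 2*w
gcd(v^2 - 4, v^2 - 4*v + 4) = v - 2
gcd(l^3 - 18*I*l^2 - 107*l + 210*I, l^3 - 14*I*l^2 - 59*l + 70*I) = l^2 - 12*I*l - 35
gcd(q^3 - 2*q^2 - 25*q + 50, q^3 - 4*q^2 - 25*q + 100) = q^2 - 25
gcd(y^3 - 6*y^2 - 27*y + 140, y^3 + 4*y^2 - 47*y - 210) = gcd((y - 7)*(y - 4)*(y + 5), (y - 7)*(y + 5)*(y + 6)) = y^2 - 2*y - 35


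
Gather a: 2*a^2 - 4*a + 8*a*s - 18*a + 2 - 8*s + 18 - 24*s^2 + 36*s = 2*a^2 + a*(8*s - 22) - 24*s^2 + 28*s + 20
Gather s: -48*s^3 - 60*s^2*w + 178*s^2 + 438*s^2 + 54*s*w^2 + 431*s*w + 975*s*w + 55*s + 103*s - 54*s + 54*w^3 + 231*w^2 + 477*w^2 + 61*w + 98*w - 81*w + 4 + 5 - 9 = -48*s^3 + s^2*(616 - 60*w) + s*(54*w^2 + 1406*w + 104) + 54*w^3 + 708*w^2 + 78*w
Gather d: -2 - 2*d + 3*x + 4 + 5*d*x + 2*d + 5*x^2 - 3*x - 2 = 5*d*x + 5*x^2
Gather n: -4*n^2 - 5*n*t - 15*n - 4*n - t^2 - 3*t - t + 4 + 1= -4*n^2 + n*(-5*t - 19) - t^2 - 4*t + 5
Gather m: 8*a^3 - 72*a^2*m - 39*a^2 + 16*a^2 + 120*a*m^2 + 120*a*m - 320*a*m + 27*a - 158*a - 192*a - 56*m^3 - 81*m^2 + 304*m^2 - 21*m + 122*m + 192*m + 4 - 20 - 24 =8*a^3 - 23*a^2 - 323*a - 56*m^3 + m^2*(120*a + 223) + m*(-72*a^2 - 200*a + 293) - 40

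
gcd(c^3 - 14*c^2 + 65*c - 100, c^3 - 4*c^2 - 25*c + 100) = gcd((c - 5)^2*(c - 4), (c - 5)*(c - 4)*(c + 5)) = c^2 - 9*c + 20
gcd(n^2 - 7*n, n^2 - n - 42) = n - 7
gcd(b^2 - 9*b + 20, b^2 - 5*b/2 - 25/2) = b - 5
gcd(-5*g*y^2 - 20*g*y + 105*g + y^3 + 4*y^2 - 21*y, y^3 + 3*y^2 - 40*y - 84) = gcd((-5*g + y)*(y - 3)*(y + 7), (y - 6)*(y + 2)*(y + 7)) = y + 7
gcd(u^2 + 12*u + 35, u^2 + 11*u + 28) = u + 7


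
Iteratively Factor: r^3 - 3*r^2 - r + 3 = (r - 3)*(r^2 - 1) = (r - 3)*(r + 1)*(r - 1)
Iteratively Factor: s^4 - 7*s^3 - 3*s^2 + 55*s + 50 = (s + 1)*(s^3 - 8*s^2 + 5*s + 50) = (s + 1)*(s + 2)*(s^2 - 10*s + 25) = (s - 5)*(s + 1)*(s + 2)*(s - 5)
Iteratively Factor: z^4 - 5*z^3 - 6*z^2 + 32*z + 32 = (z + 1)*(z^3 - 6*z^2 + 32) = (z - 4)*(z + 1)*(z^2 - 2*z - 8) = (z - 4)*(z + 1)*(z + 2)*(z - 4)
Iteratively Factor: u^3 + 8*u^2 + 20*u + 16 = (u + 4)*(u^2 + 4*u + 4) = (u + 2)*(u + 4)*(u + 2)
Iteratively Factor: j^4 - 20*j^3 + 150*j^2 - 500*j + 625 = (j - 5)*(j^3 - 15*j^2 + 75*j - 125) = (j - 5)^2*(j^2 - 10*j + 25) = (j - 5)^3*(j - 5)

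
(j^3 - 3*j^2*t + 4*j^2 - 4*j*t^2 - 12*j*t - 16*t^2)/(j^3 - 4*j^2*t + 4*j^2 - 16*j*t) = (j + t)/j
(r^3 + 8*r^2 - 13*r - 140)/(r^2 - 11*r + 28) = (r^2 + 12*r + 35)/(r - 7)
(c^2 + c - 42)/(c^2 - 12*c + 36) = (c + 7)/(c - 6)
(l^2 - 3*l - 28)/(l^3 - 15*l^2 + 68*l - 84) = (l + 4)/(l^2 - 8*l + 12)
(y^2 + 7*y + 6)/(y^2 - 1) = (y + 6)/(y - 1)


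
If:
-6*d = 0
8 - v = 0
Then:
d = 0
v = 8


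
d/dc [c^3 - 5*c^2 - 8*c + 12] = 3*c^2 - 10*c - 8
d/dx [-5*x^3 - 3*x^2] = 3*x*(-5*x - 2)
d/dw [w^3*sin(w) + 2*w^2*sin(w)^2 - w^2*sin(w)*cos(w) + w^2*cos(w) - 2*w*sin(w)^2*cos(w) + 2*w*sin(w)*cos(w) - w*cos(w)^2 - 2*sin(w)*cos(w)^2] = w^3*cos(w) + 2*w^2*sin(w) + 2*w^2*sin(2*w) - w^2*cos(2*w) + w*sin(w)/2 - 3*w*sin(3*w)/2 + 2*w*cos(w) + 2*w + sin(2*w) - cos(w) - cos(2*w)/2 - cos(3*w) - 1/2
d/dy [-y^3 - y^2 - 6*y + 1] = -3*y^2 - 2*y - 6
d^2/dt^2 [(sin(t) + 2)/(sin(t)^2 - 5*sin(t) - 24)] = (sin(t)^5 + 13*sin(t)^4 + 112*sin(t)^3 + 110*sin(t)^2 + 252*sin(t) + 44)/(-sin(t)^2 + 5*sin(t) + 24)^3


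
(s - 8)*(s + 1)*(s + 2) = s^3 - 5*s^2 - 22*s - 16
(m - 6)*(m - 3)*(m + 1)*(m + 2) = m^4 - 6*m^3 - 7*m^2 + 36*m + 36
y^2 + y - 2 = (y - 1)*(y + 2)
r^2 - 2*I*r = r*(r - 2*I)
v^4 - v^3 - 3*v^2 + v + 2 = (v - 2)*(v - 1)*(v + 1)^2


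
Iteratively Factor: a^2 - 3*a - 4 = (a + 1)*(a - 4)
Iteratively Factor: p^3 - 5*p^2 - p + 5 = (p + 1)*(p^2 - 6*p + 5) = (p - 1)*(p + 1)*(p - 5)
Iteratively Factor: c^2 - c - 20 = (c + 4)*(c - 5)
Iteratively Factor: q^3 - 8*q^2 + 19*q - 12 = (q - 4)*(q^2 - 4*q + 3) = (q - 4)*(q - 3)*(q - 1)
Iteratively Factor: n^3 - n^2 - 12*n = (n + 3)*(n^2 - 4*n) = (n - 4)*(n + 3)*(n)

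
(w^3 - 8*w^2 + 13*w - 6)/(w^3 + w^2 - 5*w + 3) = (w - 6)/(w + 3)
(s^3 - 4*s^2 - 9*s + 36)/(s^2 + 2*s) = (s^3 - 4*s^2 - 9*s + 36)/(s*(s + 2))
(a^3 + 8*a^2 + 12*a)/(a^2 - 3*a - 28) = a*(a^2 + 8*a + 12)/(a^2 - 3*a - 28)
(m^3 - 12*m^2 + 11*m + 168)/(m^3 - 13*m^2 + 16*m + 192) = (m - 7)/(m - 8)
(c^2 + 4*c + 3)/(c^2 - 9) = (c + 1)/(c - 3)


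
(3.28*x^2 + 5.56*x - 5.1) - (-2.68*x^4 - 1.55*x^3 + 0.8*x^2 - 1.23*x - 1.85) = 2.68*x^4 + 1.55*x^3 + 2.48*x^2 + 6.79*x - 3.25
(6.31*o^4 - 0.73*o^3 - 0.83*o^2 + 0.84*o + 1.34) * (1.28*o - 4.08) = 8.0768*o^5 - 26.6792*o^4 + 1.916*o^3 + 4.4616*o^2 - 1.712*o - 5.4672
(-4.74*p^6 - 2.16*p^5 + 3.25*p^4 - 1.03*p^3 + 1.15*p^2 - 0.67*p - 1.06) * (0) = 0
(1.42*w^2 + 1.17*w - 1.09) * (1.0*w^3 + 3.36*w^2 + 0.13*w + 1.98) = 1.42*w^5 + 5.9412*w^4 + 3.0258*w^3 - 0.698700000000001*w^2 + 2.1749*w - 2.1582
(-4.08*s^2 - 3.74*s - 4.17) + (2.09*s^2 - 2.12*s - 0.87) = -1.99*s^2 - 5.86*s - 5.04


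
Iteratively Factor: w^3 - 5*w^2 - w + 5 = (w + 1)*(w^2 - 6*w + 5) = (w - 5)*(w + 1)*(w - 1)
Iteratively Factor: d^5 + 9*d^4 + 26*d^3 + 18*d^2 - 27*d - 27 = (d + 3)*(d^4 + 6*d^3 + 8*d^2 - 6*d - 9) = (d + 1)*(d + 3)*(d^3 + 5*d^2 + 3*d - 9) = (d - 1)*(d + 1)*(d + 3)*(d^2 + 6*d + 9) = (d - 1)*(d + 1)*(d + 3)^2*(d + 3)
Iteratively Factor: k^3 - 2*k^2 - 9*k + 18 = (k - 3)*(k^2 + k - 6) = (k - 3)*(k - 2)*(k + 3)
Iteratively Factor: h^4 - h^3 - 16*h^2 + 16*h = (h - 1)*(h^3 - 16*h) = (h - 1)*(h + 4)*(h^2 - 4*h) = (h - 4)*(h - 1)*(h + 4)*(h)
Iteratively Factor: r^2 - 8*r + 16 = (r - 4)*(r - 4)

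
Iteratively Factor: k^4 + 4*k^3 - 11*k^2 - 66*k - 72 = (k - 4)*(k^3 + 8*k^2 + 21*k + 18) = (k - 4)*(k + 3)*(k^2 + 5*k + 6) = (k - 4)*(k + 2)*(k + 3)*(k + 3)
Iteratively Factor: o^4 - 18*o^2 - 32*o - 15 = (o - 5)*(o^3 + 5*o^2 + 7*o + 3) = (o - 5)*(o + 3)*(o^2 + 2*o + 1) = (o - 5)*(o + 1)*(o + 3)*(o + 1)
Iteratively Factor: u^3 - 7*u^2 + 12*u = (u - 3)*(u^2 - 4*u) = (u - 4)*(u - 3)*(u)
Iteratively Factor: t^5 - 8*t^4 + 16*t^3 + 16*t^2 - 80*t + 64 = (t - 2)*(t^4 - 6*t^3 + 4*t^2 + 24*t - 32) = (t - 2)^2*(t^3 - 4*t^2 - 4*t + 16) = (t - 2)^2*(t + 2)*(t^2 - 6*t + 8) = (t - 4)*(t - 2)^2*(t + 2)*(t - 2)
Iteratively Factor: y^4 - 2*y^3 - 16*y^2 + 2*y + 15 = (y - 1)*(y^3 - y^2 - 17*y - 15) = (y - 5)*(y - 1)*(y^2 + 4*y + 3) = (y - 5)*(y - 1)*(y + 3)*(y + 1)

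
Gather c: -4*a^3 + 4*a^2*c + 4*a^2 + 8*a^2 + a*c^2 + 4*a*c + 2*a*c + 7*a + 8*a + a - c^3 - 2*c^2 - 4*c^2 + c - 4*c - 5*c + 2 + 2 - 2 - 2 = -4*a^3 + 12*a^2 + 16*a - c^3 + c^2*(a - 6) + c*(4*a^2 + 6*a - 8)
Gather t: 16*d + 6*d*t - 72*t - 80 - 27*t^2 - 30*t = 16*d - 27*t^2 + t*(6*d - 102) - 80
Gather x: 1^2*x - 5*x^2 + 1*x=-5*x^2 + 2*x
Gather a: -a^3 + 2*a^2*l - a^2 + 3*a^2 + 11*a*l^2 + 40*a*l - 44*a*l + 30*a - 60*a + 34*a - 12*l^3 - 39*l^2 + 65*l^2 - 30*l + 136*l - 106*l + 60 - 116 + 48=-a^3 + a^2*(2*l + 2) + a*(11*l^2 - 4*l + 4) - 12*l^3 + 26*l^2 - 8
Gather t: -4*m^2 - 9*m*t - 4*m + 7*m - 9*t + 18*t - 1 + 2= -4*m^2 + 3*m + t*(9 - 9*m) + 1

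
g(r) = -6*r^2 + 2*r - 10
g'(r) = 2 - 12*r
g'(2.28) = -25.36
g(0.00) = -10.00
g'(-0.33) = 5.96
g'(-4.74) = 58.88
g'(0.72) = -6.64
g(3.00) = -58.00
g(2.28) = -36.63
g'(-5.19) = 64.28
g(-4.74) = -154.29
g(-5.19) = -182.00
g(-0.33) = -11.31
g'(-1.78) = 23.36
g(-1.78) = -32.57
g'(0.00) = 2.00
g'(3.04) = -34.48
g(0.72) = -11.67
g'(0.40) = -2.80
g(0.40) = -10.16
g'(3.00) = -34.00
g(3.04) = -59.37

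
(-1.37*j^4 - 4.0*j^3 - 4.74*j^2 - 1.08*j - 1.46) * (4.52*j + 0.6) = -6.1924*j^5 - 18.902*j^4 - 23.8248*j^3 - 7.7256*j^2 - 7.2472*j - 0.876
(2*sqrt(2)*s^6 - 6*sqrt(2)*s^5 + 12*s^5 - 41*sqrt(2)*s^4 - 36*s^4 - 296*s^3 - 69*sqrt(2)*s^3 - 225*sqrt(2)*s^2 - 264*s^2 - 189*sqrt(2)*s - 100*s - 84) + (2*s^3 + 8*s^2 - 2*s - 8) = 2*sqrt(2)*s^6 - 6*sqrt(2)*s^5 + 12*s^5 - 41*sqrt(2)*s^4 - 36*s^4 - 294*s^3 - 69*sqrt(2)*s^3 - 225*sqrt(2)*s^2 - 256*s^2 - 189*sqrt(2)*s - 102*s - 92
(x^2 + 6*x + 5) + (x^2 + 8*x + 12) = 2*x^2 + 14*x + 17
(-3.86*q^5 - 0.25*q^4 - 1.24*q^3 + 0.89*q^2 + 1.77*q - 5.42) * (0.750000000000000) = -2.895*q^5 - 0.1875*q^4 - 0.93*q^3 + 0.6675*q^2 + 1.3275*q - 4.065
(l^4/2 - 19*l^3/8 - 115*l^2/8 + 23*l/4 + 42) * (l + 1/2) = l^5/2 - 17*l^4/8 - 249*l^3/16 - 23*l^2/16 + 359*l/8 + 21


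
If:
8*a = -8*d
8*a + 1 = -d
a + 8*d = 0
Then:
No Solution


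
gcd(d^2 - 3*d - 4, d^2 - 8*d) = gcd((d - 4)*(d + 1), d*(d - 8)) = 1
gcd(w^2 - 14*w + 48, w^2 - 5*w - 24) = w - 8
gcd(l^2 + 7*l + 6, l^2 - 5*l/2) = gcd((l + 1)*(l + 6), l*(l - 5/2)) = 1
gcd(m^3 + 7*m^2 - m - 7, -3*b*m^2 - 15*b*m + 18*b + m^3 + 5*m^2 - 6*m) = m - 1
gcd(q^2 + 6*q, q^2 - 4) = 1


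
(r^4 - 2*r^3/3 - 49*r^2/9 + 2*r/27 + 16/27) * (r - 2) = r^5 - 8*r^4/3 - 37*r^3/9 + 296*r^2/27 + 4*r/9 - 32/27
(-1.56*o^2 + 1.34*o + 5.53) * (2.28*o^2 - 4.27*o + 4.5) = -3.5568*o^4 + 9.7164*o^3 - 0.133400000000001*o^2 - 17.5831*o + 24.885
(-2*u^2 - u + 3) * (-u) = 2*u^3 + u^2 - 3*u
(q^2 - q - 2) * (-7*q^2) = -7*q^4 + 7*q^3 + 14*q^2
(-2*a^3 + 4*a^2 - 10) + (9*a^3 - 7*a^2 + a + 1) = 7*a^3 - 3*a^2 + a - 9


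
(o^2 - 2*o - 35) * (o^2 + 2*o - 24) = o^4 - 63*o^2 - 22*o + 840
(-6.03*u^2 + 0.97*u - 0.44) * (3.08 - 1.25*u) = 7.5375*u^3 - 19.7849*u^2 + 3.5376*u - 1.3552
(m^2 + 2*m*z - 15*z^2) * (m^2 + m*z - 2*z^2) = m^4 + 3*m^3*z - 15*m^2*z^2 - 19*m*z^3 + 30*z^4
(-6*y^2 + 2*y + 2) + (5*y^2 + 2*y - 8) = -y^2 + 4*y - 6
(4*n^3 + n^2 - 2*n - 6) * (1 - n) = -4*n^4 + 3*n^3 + 3*n^2 + 4*n - 6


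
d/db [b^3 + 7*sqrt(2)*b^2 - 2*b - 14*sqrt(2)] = 3*b^2 + 14*sqrt(2)*b - 2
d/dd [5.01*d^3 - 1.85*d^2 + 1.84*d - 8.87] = 15.03*d^2 - 3.7*d + 1.84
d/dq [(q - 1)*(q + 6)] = 2*q + 5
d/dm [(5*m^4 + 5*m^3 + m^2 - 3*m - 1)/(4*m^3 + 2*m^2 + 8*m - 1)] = (20*m^6 + 20*m^5 + 126*m^4 + 84*m^3 + 11*m^2 + 2*m + 11)/(16*m^6 + 16*m^5 + 68*m^4 + 24*m^3 + 60*m^2 - 16*m + 1)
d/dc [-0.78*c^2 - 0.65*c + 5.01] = -1.56*c - 0.65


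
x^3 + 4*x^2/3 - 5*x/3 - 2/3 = (x - 1)*(x + 1/3)*(x + 2)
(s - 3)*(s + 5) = s^2 + 2*s - 15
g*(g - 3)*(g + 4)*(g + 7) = g^4 + 8*g^3 - 5*g^2 - 84*g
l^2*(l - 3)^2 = l^4 - 6*l^3 + 9*l^2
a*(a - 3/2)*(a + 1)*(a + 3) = a^4 + 5*a^3/2 - 3*a^2 - 9*a/2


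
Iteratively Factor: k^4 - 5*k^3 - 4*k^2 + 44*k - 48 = (k - 2)*(k^3 - 3*k^2 - 10*k + 24) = (k - 2)^2*(k^2 - k - 12) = (k - 2)^2*(k + 3)*(k - 4)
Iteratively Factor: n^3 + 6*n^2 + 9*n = (n)*(n^2 + 6*n + 9) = n*(n + 3)*(n + 3)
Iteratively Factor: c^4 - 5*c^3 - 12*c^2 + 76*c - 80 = (c + 4)*(c^3 - 9*c^2 + 24*c - 20) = (c - 5)*(c + 4)*(c^2 - 4*c + 4) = (c - 5)*(c - 2)*(c + 4)*(c - 2)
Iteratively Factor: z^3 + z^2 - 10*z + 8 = (z - 2)*(z^2 + 3*z - 4) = (z - 2)*(z + 4)*(z - 1)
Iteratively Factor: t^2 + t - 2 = (t - 1)*(t + 2)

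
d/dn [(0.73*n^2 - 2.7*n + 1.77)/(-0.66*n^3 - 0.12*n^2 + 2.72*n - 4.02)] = (0.4818*n^4 - 3.564*n^3 + 5.1662*n^2 - 5.4444*n + 6.0396)/(0.4356*n^6 + 0.1584*n^5 - 3.576*n^4 + 4.6536*n^3 + 8.3632*n^2 - 21.8688*n + 16.1604)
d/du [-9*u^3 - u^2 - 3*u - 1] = -27*u^2 - 2*u - 3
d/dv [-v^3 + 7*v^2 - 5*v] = -3*v^2 + 14*v - 5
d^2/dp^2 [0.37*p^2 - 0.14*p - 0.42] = 0.740000000000000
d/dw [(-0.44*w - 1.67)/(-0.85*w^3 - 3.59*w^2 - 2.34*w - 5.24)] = (0.374*w^3 + 1.5796*w^2 + 1.0296*w - (0.44*w + 1.67)*(2.55*w^2 + 7.18*w + 2.34) + 2.3056)/(0.85*w^3 + 3.59*w^2 + 2.34*w + 5.24)^2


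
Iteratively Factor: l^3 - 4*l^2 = (l)*(l^2 - 4*l) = l*(l - 4)*(l)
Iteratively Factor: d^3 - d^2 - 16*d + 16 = (d - 1)*(d^2 - 16) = (d - 1)*(d + 4)*(d - 4)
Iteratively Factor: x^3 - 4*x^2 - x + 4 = (x + 1)*(x^2 - 5*x + 4) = (x - 4)*(x + 1)*(x - 1)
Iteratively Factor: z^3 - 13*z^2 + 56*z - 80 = (z - 4)*(z^2 - 9*z + 20) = (z - 5)*(z - 4)*(z - 4)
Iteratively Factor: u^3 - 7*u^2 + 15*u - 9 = (u - 3)*(u^2 - 4*u + 3) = (u - 3)*(u - 1)*(u - 3)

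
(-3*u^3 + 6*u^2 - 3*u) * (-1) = 3*u^3 - 6*u^2 + 3*u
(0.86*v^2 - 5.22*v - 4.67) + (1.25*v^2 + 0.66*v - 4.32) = 2.11*v^2 - 4.56*v - 8.99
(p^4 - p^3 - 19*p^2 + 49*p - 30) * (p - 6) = p^5 - 7*p^4 - 13*p^3 + 163*p^2 - 324*p + 180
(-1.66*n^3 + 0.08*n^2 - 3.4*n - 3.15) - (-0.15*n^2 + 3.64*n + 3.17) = -1.66*n^3 + 0.23*n^2 - 7.04*n - 6.32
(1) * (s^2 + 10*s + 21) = s^2 + 10*s + 21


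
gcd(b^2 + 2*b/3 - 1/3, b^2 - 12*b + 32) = 1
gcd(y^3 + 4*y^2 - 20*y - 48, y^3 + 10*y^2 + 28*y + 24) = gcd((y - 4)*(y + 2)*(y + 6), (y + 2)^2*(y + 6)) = y^2 + 8*y + 12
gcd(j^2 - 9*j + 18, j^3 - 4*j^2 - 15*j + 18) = j - 6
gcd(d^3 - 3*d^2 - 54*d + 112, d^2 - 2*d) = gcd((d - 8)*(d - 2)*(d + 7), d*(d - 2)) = d - 2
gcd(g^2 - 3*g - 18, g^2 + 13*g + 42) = 1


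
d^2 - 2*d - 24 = (d - 6)*(d + 4)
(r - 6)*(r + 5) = r^2 - r - 30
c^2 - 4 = (c - 2)*(c + 2)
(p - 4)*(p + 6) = p^2 + 2*p - 24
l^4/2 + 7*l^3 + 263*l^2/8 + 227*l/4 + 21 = (l/2 + 1/4)*(l + 7/2)*(l + 4)*(l + 6)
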